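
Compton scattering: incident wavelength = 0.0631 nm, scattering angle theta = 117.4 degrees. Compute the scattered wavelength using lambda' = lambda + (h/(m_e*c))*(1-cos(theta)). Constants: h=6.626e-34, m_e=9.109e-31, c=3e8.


Compton wavelength: h/(m_e*c) = 2.4247e-12 m
d_lambda = 2.4247e-12 * (1 - cos(117.4 deg))
= 2.4247e-12 * 1.4602
= 3.5406e-12 m = 0.003541 nm
lambda' = 0.0631 + 0.003541
= 0.066641 nm

0.066641


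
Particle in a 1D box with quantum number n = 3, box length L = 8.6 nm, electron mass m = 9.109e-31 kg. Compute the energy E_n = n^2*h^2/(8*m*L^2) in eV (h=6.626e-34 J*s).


E = n^2 * h^2 / (8 * m * L^2)
= 3^2 * (6.626e-34)^2 / (8 * 9.109e-31 * (8.6e-9)^2)
= 9 * 4.3904e-67 / (8 * 9.109e-31 * 7.3960e-17)
= 7.3314e-21 J
= 0.0458 eV

0.0458


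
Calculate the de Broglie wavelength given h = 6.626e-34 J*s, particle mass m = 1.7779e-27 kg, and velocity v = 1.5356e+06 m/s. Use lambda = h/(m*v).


lambda = h / (m * v)
= 6.626e-34 / (1.7779e-27 * 1.5356e+06)
= 6.626e-34 / 2.7301e-21
= 2.4270e-13 m

2.4270e-13


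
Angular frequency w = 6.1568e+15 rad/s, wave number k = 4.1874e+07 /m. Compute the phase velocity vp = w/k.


vp = w / k
= 6.1568e+15 / 4.1874e+07
= 1.4703e+08 m/s

1.4703e+08


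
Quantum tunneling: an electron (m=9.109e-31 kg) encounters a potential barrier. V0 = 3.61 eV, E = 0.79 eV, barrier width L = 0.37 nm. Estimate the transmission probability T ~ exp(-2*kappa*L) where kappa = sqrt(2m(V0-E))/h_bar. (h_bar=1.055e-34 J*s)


V0 - E = 2.82 eV = 4.5176e-19 J
kappa = sqrt(2 * m * (V0-E)) / h_bar
= sqrt(2 * 9.109e-31 * 4.5176e-19) / 1.055e-34
= 8.5991e+09 /m
2*kappa*L = 2 * 8.5991e+09 * 0.37e-9
= 6.3633
T = exp(-6.3633) = 1.723593e-03

1.723593e-03


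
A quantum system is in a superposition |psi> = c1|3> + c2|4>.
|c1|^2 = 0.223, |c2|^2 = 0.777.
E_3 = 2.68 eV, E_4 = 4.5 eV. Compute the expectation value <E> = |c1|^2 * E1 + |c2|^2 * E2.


<E> = |c1|^2 * E1 + |c2|^2 * E2
= 0.223 * 2.68 + 0.777 * 4.5
= 0.5976 + 3.4965
= 4.0941 eV

4.0941


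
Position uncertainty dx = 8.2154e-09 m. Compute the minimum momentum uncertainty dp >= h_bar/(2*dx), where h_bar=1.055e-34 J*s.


dp = h_bar / (2 * dx)
= 1.055e-34 / (2 * 8.2154e-09)
= 1.055e-34 / 1.6431e-08
= 6.4209e-27 kg*m/s

6.4209e-27


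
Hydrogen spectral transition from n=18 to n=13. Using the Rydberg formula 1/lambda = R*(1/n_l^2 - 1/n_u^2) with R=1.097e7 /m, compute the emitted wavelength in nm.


1/lambda = R * (1/n_l^2 - 1/n_u^2)
= 1.097e7 * (1/13^2 - 1/18^2)
= 1.097e7 * (0.005917 - 0.003086)
= 1.097e7 * 0.002831
= 3.1053e+04 /m
lambda = 1 / 3.1053e+04 = 32202.7818 nm

32202.7818


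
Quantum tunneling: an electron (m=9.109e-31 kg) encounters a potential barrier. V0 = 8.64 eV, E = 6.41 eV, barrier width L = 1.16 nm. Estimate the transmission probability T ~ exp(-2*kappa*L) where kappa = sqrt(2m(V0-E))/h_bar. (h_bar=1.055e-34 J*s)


V0 - E = 2.23 eV = 3.5725e-19 J
kappa = sqrt(2 * m * (V0-E)) / h_bar
= sqrt(2 * 9.109e-31 * 3.5725e-19) / 1.055e-34
= 7.6468e+09 /m
2*kappa*L = 2 * 7.6468e+09 * 1.16e-9
= 17.7407
T = exp(-17.7407) = 1.973936e-08

1.973936e-08


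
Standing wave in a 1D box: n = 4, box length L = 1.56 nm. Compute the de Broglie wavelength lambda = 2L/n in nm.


lambda = 2L / n
= 2 * 1.56 / 4
= 3.12 / 4
= 0.78 nm

0.78


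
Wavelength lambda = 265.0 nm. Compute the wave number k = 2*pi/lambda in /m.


k = 2 * pi / lambda
= 6.2832 / (265.0e-9)
= 6.2832 / 2.6500e-07
= 2.3710e+07 /m

2.3710e+07


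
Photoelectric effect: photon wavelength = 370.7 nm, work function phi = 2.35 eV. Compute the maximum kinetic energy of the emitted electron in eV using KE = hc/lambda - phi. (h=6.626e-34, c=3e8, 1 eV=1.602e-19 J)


E_photon = hc / lambda
= (6.626e-34)(3e8) / (370.7e-9)
= 5.3623e-19 J
= 3.3472 eV
KE = E_photon - phi
= 3.3472 - 2.35
= 0.9972 eV

0.9972


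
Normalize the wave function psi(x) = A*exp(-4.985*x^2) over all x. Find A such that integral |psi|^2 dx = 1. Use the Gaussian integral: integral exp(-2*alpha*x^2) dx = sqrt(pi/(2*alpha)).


integral |psi|^2 dx = A^2 * sqrt(pi/(2*alpha)) = 1
A^2 = sqrt(2*alpha/pi)
= sqrt(2 * 4.985 / pi)
= 1.781446
A = sqrt(1.781446)
= 1.3347

1.3347


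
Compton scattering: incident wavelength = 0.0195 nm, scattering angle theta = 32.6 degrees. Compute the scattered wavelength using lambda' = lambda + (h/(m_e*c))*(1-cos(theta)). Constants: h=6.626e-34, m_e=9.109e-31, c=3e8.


Compton wavelength: h/(m_e*c) = 2.4247e-12 m
d_lambda = 2.4247e-12 * (1 - cos(32.6 deg))
= 2.4247e-12 * 0.157548
= 3.8201e-13 m = 0.000382 nm
lambda' = 0.0195 + 0.000382
= 0.019882 nm

0.019882


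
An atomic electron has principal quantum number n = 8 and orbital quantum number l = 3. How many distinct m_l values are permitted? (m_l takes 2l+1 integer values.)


m_l ranges from -l to +l in integer steps
So m_l goes from -3 to +3
Count = 2l + 1 = 2*3 + 1
= 7

7


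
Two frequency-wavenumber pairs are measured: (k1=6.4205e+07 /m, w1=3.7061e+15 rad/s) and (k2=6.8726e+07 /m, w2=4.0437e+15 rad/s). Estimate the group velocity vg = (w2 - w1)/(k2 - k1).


vg = (w2 - w1) / (k2 - k1)
= (4.0437e+15 - 3.7061e+15) / (6.8726e+07 - 6.4205e+07)
= 3.3760e+14 / 4.5210e+06
= 7.4674e+07 m/s

7.4674e+07


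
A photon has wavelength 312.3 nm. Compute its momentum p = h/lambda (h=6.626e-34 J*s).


p = h / lambda
= 6.626e-34 / (312.3e-9)
= 6.626e-34 / 3.1230e-07
= 2.1217e-27 kg*m/s

2.1217e-27


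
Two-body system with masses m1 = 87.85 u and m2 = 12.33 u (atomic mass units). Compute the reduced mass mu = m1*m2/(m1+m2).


mu = m1 * m2 / (m1 + m2)
= 87.85 * 12.33 / (87.85 + 12.33)
= 1083.1905 / 100.18
= 10.8124 u

10.8124


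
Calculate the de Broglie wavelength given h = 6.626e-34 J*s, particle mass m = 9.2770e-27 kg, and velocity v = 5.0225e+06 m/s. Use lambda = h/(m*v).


lambda = h / (m * v)
= 6.626e-34 / (9.2770e-27 * 5.0225e+06)
= 6.626e-34 / 4.6594e-20
= 1.4221e-14 m

1.4221e-14


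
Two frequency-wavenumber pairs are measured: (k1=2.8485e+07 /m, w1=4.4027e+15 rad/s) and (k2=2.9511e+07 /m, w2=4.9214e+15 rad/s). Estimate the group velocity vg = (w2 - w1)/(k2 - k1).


vg = (w2 - w1) / (k2 - k1)
= (4.9214e+15 - 4.4027e+15) / (2.9511e+07 - 2.8485e+07)
= 5.1870e+14 / 1.0260e+06
= 5.0556e+08 m/s

5.0556e+08


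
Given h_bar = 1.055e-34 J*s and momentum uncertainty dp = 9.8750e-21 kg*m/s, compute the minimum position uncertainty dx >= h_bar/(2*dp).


dx = h_bar / (2 * dp)
= 1.055e-34 / (2 * 9.8750e-21)
= 1.055e-34 / 1.9750e-20
= 5.3418e-15 m

5.3418e-15


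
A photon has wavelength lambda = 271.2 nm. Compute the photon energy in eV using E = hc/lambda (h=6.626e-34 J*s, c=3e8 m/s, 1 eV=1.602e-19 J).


E = hc / lambda
= (6.626e-34)(3e8) / (271.2e-9)
= 1.9878e-25 / 2.7120e-07
= 7.3296e-19 J
Converting to eV: 7.3296e-19 / 1.602e-19
= 4.5753 eV

4.5753


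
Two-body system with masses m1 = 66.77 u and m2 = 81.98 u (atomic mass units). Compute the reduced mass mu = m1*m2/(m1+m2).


mu = m1 * m2 / (m1 + m2)
= 66.77 * 81.98 / (66.77 + 81.98)
= 5473.8046 / 148.75
= 36.7987 u

36.7987


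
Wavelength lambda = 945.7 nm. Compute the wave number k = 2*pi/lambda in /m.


k = 2 * pi / lambda
= 6.2832 / (945.7e-9)
= 6.2832 / 9.4570e-07
= 6.6440e+06 /m

6.6440e+06


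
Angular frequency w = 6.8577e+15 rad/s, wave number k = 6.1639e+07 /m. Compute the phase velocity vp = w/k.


vp = w / k
= 6.8577e+15 / 6.1639e+07
= 1.1126e+08 m/s

1.1126e+08


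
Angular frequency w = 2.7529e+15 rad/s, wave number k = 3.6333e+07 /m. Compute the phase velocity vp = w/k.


vp = w / k
= 2.7529e+15 / 3.6333e+07
= 7.5769e+07 m/s

7.5769e+07


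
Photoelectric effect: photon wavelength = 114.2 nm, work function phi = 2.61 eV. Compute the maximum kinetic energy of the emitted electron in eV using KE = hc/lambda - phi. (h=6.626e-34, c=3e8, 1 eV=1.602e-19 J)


E_photon = hc / lambda
= (6.626e-34)(3e8) / (114.2e-9)
= 1.7406e-18 J
= 10.8654 eV
KE = E_photon - phi
= 10.8654 - 2.61
= 8.2554 eV

8.2554


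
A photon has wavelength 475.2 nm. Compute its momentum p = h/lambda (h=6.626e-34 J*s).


p = h / lambda
= 6.626e-34 / (475.2e-9)
= 6.626e-34 / 4.7520e-07
= 1.3944e-27 kg*m/s

1.3944e-27


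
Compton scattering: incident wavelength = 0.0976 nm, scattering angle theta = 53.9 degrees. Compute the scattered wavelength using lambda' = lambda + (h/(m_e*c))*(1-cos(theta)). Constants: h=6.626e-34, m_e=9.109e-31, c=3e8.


Compton wavelength: h/(m_e*c) = 2.4247e-12 m
d_lambda = 2.4247e-12 * (1 - cos(53.9 deg))
= 2.4247e-12 * 0.410804
= 9.9608e-13 m = 0.000996 nm
lambda' = 0.0976 + 0.000996
= 0.098596 nm

0.098596


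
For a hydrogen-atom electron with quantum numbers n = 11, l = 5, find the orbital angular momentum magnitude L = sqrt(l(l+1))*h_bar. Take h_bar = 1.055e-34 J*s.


L = sqrt(l*(l+1)) * h_bar
= sqrt(5 * 6) * 1.055e-34
= sqrt(30) * 1.055e-34
= 5.4772 * 1.055e-34
= 5.7785e-34 J*s

5.7785e-34


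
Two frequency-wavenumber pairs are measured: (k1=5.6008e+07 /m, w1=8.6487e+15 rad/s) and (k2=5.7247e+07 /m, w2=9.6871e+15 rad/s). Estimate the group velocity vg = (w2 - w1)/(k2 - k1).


vg = (w2 - w1) / (k2 - k1)
= (9.6871e+15 - 8.6487e+15) / (5.7247e+07 - 5.6008e+07)
= 1.0384e+15 / 1.2390e+06
= 8.3810e+08 m/s

8.3810e+08


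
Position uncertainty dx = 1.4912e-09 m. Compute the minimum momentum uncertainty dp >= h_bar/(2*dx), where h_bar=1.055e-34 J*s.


dp = h_bar / (2 * dx)
= 1.055e-34 / (2 * 1.4912e-09)
= 1.055e-34 / 2.9824e-09
= 3.5374e-26 kg*m/s

3.5374e-26


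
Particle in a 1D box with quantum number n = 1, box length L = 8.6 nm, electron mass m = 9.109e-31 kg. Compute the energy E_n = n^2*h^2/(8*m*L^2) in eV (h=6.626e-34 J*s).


E = n^2 * h^2 / (8 * m * L^2)
= 1^2 * (6.626e-34)^2 / (8 * 9.109e-31 * (8.6e-9)^2)
= 1 * 4.3904e-67 / (8 * 9.109e-31 * 7.3960e-17)
= 8.1460e-22 J
= 0.0051 eV

0.0051


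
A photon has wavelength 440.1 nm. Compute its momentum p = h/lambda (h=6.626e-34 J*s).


p = h / lambda
= 6.626e-34 / (440.1e-9)
= 6.626e-34 / 4.4010e-07
= 1.5056e-27 kg*m/s

1.5056e-27


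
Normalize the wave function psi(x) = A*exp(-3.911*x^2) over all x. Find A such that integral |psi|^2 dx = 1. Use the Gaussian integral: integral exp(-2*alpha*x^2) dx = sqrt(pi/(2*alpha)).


integral |psi|^2 dx = A^2 * sqrt(pi/(2*alpha)) = 1
A^2 = sqrt(2*alpha/pi)
= sqrt(2 * 3.911 / pi)
= 1.577916
A = sqrt(1.577916)
= 1.2562

1.2562


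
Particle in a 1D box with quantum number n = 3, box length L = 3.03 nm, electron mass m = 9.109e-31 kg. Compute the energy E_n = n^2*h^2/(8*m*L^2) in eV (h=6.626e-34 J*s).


E = n^2 * h^2 / (8 * m * L^2)
= 3^2 * (6.626e-34)^2 / (8 * 9.109e-31 * (3.03e-9)^2)
= 9 * 4.3904e-67 / (8 * 9.109e-31 * 9.1809e-18)
= 5.9061e-20 J
= 0.3687 eV

0.3687


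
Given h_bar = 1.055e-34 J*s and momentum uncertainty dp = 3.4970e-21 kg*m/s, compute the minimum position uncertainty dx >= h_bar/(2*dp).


dx = h_bar / (2 * dp)
= 1.055e-34 / (2 * 3.4970e-21)
= 1.055e-34 / 6.9940e-21
= 1.5084e-14 m

1.5084e-14


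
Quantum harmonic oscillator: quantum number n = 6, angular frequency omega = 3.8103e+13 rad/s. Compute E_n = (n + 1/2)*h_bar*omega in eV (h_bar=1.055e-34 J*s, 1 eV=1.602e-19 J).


E = (n + 1/2) * h_bar * omega
= (6 + 0.5) * 1.055e-34 * 3.8103e+13
= 6.5 * 4.0199e-21
= 2.6129e-20 J
= 0.1631 eV

0.1631


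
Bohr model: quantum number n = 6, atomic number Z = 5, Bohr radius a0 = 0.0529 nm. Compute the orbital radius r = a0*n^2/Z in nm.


r = a0 * n^2 / Z
= 0.0529 * 6^2 / 5
= 0.0529 * 36 / 5
= 0.3809 nm

0.3809


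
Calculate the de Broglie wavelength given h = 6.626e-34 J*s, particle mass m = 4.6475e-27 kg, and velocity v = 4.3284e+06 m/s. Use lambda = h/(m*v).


lambda = h / (m * v)
= 6.626e-34 / (4.6475e-27 * 4.3284e+06)
= 6.626e-34 / 2.0116e-20
= 3.2939e-14 m

3.2939e-14


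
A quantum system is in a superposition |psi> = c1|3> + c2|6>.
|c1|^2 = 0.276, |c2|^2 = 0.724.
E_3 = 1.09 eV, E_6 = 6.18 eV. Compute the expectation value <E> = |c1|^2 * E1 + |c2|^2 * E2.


<E> = |c1|^2 * E1 + |c2|^2 * E2
= 0.276 * 1.09 + 0.724 * 6.18
= 0.3008 + 4.4743
= 4.7752 eV

4.7752


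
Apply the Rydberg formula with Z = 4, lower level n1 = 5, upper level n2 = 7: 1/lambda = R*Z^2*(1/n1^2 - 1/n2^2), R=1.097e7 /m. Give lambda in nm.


1/lambda = R * Z^2 * (1/n1^2 - 1/n2^2)
= 1.097e7 * 4^2 * (1/5^2 - 1/7^2)
= 1.097e7 * 16 * (0.04 - 0.020408)
= 3.4388e+06 /m
lambda = 1 / 3.4388e+06
= 290.8026 nm

290.8026


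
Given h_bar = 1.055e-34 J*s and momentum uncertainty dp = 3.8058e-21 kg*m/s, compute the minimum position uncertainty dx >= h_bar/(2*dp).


dx = h_bar / (2 * dp)
= 1.055e-34 / (2 * 3.8058e-21)
= 1.055e-34 / 7.6116e-21
= 1.3860e-14 m

1.3860e-14


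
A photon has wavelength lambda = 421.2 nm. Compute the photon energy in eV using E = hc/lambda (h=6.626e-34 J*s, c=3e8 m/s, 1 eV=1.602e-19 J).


E = hc / lambda
= (6.626e-34)(3e8) / (421.2e-9)
= 1.9878e-25 / 4.2120e-07
= 4.7194e-19 J
Converting to eV: 4.7194e-19 / 1.602e-19
= 2.9459 eV

2.9459


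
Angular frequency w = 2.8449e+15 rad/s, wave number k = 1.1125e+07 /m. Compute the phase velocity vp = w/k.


vp = w / k
= 2.8449e+15 / 1.1125e+07
= 2.5572e+08 m/s

2.5572e+08


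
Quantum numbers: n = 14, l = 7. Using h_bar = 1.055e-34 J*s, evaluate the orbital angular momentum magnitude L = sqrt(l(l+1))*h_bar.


L = sqrt(l*(l+1)) * h_bar
= sqrt(7 * 8) * 1.055e-34
= sqrt(56) * 1.055e-34
= 7.4833 * 1.055e-34
= 7.8949e-34 J*s

7.8949e-34


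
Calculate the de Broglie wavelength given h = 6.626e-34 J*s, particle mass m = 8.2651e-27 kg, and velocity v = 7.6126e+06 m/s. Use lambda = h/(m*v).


lambda = h / (m * v)
= 6.626e-34 / (8.2651e-27 * 7.6126e+06)
= 6.626e-34 / 6.2919e-20
= 1.0531e-14 m

1.0531e-14


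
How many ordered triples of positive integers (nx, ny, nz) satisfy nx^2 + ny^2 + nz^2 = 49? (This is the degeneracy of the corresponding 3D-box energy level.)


Enumerate all (nx, ny, nz) with nx^2 + ny^2 + nz^2 = 49:
(2,3,6)
(2,6,3)
(3,2,6)
(3,6,2)
(6,2,3)
(6,3,2)
Total degeneracy = 6

6


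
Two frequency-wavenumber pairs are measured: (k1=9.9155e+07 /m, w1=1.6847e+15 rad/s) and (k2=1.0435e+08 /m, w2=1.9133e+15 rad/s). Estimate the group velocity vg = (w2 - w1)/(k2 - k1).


vg = (w2 - w1) / (k2 - k1)
= (1.9133e+15 - 1.6847e+15) / (1.0435e+08 - 9.9155e+07)
= 2.2860e+14 / 5.1950e+06
= 4.4004e+07 m/s

4.4004e+07


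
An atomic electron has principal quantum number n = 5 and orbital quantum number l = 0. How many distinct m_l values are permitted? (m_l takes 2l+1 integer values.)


m_l ranges from -l to +l in integer steps
So m_l goes from -0 to +0
Count = 2l + 1 = 2*0 + 1
= 1

1


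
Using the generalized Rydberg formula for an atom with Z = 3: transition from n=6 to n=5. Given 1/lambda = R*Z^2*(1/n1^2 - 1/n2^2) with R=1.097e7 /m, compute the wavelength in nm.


1/lambda = R * Z^2 * (1/n1^2 - 1/n2^2)
= 1.097e7 * 3^2 * (1/5^2 - 1/6^2)
= 1.097e7 * 9 * (0.04 - 0.027778)
= 1.2067e+06 /m
lambda = 1 / 1.2067e+06
= 828.7064 nm

828.7064


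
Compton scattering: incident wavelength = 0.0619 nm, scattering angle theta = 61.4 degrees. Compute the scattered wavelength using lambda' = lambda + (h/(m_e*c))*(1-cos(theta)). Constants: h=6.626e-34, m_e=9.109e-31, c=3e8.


Compton wavelength: h/(m_e*c) = 2.4247e-12 m
d_lambda = 2.4247e-12 * (1 - cos(61.4 deg))
= 2.4247e-12 * 0.521308
= 1.2640e-12 m = 0.001264 nm
lambda' = 0.0619 + 0.001264
= 0.063164 nm

0.063164


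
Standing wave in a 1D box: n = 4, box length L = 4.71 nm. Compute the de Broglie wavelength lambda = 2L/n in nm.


lambda = 2L / n
= 2 * 4.71 / 4
= 9.42 / 4
= 2.355 nm

2.355


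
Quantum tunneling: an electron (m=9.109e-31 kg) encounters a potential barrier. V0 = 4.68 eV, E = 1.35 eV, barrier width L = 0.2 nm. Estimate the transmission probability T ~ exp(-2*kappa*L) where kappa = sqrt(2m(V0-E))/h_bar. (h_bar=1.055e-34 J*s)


V0 - E = 3.33 eV = 5.3347e-19 J
kappa = sqrt(2 * m * (V0-E)) / h_bar
= sqrt(2 * 9.109e-31 * 5.3347e-19) / 1.055e-34
= 9.3444e+09 /m
2*kappa*L = 2 * 9.3444e+09 * 0.2e-9
= 3.7378
T = exp(-3.7378) = 2.380740e-02

2.380740e-02


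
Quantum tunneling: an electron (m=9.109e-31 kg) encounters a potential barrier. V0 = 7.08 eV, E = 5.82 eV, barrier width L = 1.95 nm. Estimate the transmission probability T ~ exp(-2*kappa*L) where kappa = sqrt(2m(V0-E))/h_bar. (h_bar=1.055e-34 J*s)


V0 - E = 1.26 eV = 2.0185e-19 J
kappa = sqrt(2 * m * (V0-E)) / h_bar
= sqrt(2 * 9.109e-31 * 2.0185e-19) / 1.055e-34
= 5.7480e+09 /m
2*kappa*L = 2 * 5.7480e+09 * 1.95e-9
= 22.4171
T = exp(-22.4171) = 1.838172e-10

1.838172e-10


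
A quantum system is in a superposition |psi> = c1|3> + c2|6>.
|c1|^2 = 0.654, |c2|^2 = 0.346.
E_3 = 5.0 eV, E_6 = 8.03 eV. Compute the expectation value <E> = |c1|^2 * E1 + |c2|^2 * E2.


<E> = |c1|^2 * E1 + |c2|^2 * E2
= 0.654 * 5.0 + 0.346 * 8.03
= 3.27 + 2.7784
= 6.0484 eV

6.0484


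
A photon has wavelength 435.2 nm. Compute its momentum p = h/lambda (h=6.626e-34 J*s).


p = h / lambda
= 6.626e-34 / (435.2e-9)
= 6.626e-34 / 4.3520e-07
= 1.5225e-27 kg*m/s

1.5225e-27


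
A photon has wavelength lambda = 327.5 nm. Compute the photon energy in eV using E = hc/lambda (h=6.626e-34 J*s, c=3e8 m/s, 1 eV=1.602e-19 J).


E = hc / lambda
= (6.626e-34)(3e8) / (327.5e-9)
= 1.9878e-25 / 3.2750e-07
= 6.0696e-19 J
Converting to eV: 6.0696e-19 / 1.602e-19
= 3.7888 eV

3.7888


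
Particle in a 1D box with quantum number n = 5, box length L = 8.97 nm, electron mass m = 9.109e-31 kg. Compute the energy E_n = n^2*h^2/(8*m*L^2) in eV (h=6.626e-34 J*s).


E = n^2 * h^2 / (8 * m * L^2)
= 5^2 * (6.626e-34)^2 / (8 * 9.109e-31 * (8.97e-9)^2)
= 25 * 4.3904e-67 / (8 * 9.109e-31 * 8.0461e-17)
= 1.8720e-20 J
= 0.1169 eV

0.1169


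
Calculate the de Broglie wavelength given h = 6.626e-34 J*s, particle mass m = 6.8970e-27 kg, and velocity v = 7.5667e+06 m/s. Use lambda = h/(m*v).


lambda = h / (m * v)
= 6.626e-34 / (6.8970e-27 * 7.5667e+06)
= 6.626e-34 / 5.2188e-20
= 1.2697e-14 m

1.2697e-14


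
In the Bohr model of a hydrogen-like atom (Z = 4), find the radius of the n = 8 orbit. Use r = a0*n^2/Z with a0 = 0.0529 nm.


r = a0 * n^2 / Z
= 0.0529 * 8^2 / 4
= 0.0529 * 64 / 4
= 0.8464 nm

0.8464


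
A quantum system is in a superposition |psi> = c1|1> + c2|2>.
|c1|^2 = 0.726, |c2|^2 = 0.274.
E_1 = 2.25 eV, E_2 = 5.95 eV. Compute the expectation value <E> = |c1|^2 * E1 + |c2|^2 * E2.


<E> = |c1|^2 * E1 + |c2|^2 * E2
= 0.726 * 2.25 + 0.274 * 5.95
= 1.6335 + 1.6303
= 3.2638 eV

3.2638


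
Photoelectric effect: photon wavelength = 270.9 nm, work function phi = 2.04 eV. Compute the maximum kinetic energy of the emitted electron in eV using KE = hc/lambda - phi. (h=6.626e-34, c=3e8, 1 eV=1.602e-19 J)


E_photon = hc / lambda
= (6.626e-34)(3e8) / (270.9e-9)
= 7.3378e-19 J
= 4.5804 eV
KE = E_photon - phi
= 4.5804 - 2.04
= 2.5404 eV

2.5404


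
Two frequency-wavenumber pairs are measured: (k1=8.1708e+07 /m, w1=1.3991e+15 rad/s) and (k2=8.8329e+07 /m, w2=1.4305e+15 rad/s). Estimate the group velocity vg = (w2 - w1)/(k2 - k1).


vg = (w2 - w1) / (k2 - k1)
= (1.4305e+15 - 1.3991e+15) / (8.8329e+07 - 8.1708e+07)
= 3.1400e+13 / 6.6210e+06
= 4.7425e+06 m/s

4.7425e+06


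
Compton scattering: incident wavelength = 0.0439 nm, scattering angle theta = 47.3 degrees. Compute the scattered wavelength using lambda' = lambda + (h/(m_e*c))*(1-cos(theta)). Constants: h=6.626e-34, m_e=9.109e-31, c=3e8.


Compton wavelength: h/(m_e*c) = 2.4247e-12 m
d_lambda = 2.4247e-12 * (1 - cos(47.3 deg))
= 2.4247e-12 * 0.32184
= 7.8037e-13 m = 0.00078 nm
lambda' = 0.0439 + 0.00078
= 0.04468 nm

0.04468


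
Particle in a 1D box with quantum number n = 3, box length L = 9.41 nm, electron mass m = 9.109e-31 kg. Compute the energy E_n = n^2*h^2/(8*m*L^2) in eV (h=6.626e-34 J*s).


E = n^2 * h^2 / (8 * m * L^2)
= 3^2 * (6.626e-34)^2 / (8 * 9.109e-31 * (9.41e-9)^2)
= 9 * 4.3904e-67 / (8 * 9.109e-31 * 8.8548e-17)
= 6.1236e-21 J
= 0.0382 eV

0.0382


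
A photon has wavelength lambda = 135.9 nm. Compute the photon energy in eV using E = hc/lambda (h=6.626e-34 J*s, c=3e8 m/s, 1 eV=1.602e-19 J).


E = hc / lambda
= (6.626e-34)(3e8) / (135.9e-9)
= 1.9878e-25 / 1.3590e-07
= 1.4627e-18 J
Converting to eV: 1.4627e-18 / 1.602e-19
= 9.1304 eV

9.1304


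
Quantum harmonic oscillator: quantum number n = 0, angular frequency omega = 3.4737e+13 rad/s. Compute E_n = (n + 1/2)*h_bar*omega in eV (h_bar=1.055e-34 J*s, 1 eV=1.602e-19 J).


E = (n + 1/2) * h_bar * omega
= (0 + 0.5) * 1.055e-34 * 3.4737e+13
= 0.5 * 3.6648e-21
= 1.8324e-21 J
= 0.0114 eV

0.0114


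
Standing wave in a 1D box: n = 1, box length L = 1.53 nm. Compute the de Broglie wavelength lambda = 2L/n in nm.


lambda = 2L / n
= 2 * 1.53 / 1
= 3.06 / 1
= 3.06 nm

3.06


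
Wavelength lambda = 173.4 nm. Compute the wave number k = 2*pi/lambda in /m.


k = 2 * pi / lambda
= 6.2832 / (173.4e-9)
= 6.2832 / 1.7340e-07
= 3.6235e+07 /m

3.6235e+07


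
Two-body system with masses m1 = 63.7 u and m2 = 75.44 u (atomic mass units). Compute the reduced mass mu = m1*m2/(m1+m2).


mu = m1 * m2 / (m1 + m2)
= 63.7 * 75.44 / (63.7 + 75.44)
= 4805.528 / 139.14
= 34.5374 u

34.5374


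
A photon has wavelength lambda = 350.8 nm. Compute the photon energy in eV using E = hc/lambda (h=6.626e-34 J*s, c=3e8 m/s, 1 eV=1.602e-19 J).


E = hc / lambda
= (6.626e-34)(3e8) / (350.8e-9)
= 1.9878e-25 / 3.5080e-07
= 5.6665e-19 J
Converting to eV: 5.6665e-19 / 1.602e-19
= 3.5371 eV

3.5371


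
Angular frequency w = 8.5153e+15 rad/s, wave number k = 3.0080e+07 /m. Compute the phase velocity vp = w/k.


vp = w / k
= 8.5153e+15 / 3.0080e+07
= 2.8309e+08 m/s

2.8309e+08


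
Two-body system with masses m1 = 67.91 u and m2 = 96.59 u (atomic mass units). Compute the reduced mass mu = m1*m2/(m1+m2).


mu = m1 * m2 / (m1 + m2)
= 67.91 * 96.59 / (67.91 + 96.59)
= 6559.4269 / 164.5
= 39.8749 u

39.8749


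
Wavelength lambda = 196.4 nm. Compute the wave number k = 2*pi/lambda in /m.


k = 2 * pi / lambda
= 6.2832 / (196.4e-9)
= 6.2832 / 1.9640e-07
= 3.1992e+07 /m

3.1992e+07


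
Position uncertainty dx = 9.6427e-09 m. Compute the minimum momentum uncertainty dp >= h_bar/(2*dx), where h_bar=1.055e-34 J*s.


dp = h_bar / (2 * dx)
= 1.055e-34 / (2 * 9.6427e-09)
= 1.055e-34 / 1.9285e-08
= 5.4705e-27 kg*m/s

5.4705e-27


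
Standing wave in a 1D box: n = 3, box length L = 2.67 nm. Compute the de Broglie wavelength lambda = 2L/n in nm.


lambda = 2L / n
= 2 * 2.67 / 3
= 5.34 / 3
= 1.78 nm

1.78


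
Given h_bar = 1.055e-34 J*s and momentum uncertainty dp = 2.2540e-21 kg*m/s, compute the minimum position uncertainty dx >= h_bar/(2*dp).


dx = h_bar / (2 * dp)
= 1.055e-34 / (2 * 2.2540e-21)
= 1.055e-34 / 4.5080e-21
= 2.3403e-14 m

2.3403e-14


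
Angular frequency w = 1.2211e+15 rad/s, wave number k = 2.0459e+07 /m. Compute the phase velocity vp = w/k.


vp = w / k
= 1.2211e+15 / 2.0459e+07
= 5.9685e+07 m/s

5.9685e+07


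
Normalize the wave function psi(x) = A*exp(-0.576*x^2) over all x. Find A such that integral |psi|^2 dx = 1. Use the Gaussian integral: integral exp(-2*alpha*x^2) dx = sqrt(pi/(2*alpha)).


integral |psi|^2 dx = A^2 * sqrt(pi/(2*alpha)) = 1
A^2 = sqrt(2*alpha/pi)
= sqrt(2 * 0.576 / pi)
= 0.605552
A = sqrt(0.605552)
= 0.7782

0.7782


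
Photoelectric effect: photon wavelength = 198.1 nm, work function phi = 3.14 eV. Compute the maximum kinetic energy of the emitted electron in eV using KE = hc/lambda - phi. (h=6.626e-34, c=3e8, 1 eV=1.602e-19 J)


E_photon = hc / lambda
= (6.626e-34)(3e8) / (198.1e-9)
= 1.0034e-18 J
= 6.2636 eV
KE = E_photon - phi
= 6.2636 - 3.14
= 3.1236 eV

3.1236


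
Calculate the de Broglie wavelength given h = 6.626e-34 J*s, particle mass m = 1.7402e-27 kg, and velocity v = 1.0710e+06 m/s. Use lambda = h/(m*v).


lambda = h / (m * v)
= 6.626e-34 / (1.7402e-27 * 1.0710e+06)
= 6.626e-34 / 1.8638e-21
= 3.5552e-13 m

3.5552e-13


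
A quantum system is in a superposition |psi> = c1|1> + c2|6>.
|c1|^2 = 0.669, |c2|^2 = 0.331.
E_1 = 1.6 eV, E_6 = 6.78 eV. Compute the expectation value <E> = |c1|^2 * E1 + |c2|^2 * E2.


<E> = |c1|^2 * E1 + |c2|^2 * E2
= 0.669 * 1.6 + 0.331 * 6.78
= 1.0704 + 2.2442
= 3.3146 eV

3.3146


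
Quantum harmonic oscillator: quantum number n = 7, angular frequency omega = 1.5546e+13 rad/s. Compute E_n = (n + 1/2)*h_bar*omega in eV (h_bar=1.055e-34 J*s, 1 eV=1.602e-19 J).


E = (n + 1/2) * h_bar * omega
= (7 + 0.5) * 1.055e-34 * 1.5546e+13
= 7.5 * 1.6401e-21
= 1.2301e-20 J
= 0.0768 eV

0.0768


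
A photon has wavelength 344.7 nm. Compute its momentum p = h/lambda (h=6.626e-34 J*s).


p = h / lambda
= 6.626e-34 / (344.7e-9)
= 6.626e-34 / 3.4470e-07
= 1.9223e-27 kg*m/s

1.9223e-27


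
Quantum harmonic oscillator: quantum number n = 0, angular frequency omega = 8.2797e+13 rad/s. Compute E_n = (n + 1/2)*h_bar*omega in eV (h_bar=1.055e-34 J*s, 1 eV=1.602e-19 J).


E = (n + 1/2) * h_bar * omega
= (0 + 0.5) * 1.055e-34 * 8.2797e+13
= 0.5 * 8.7351e-21
= 4.3675e-21 J
= 0.0273 eV

0.0273


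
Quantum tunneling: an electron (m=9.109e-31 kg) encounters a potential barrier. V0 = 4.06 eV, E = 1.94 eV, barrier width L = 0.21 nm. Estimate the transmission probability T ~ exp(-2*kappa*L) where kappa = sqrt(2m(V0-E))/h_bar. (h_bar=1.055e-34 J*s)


V0 - E = 2.12 eV = 3.3962e-19 J
kappa = sqrt(2 * m * (V0-E)) / h_bar
= sqrt(2 * 9.109e-31 * 3.3962e-19) / 1.055e-34
= 7.4558e+09 /m
2*kappa*L = 2 * 7.4558e+09 * 0.21e-9
= 3.1315
T = exp(-3.1315) = 4.365417e-02

4.365417e-02


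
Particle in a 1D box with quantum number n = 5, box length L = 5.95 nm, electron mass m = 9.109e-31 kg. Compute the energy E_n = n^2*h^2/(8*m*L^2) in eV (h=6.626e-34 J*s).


E = n^2 * h^2 / (8 * m * L^2)
= 5^2 * (6.626e-34)^2 / (8 * 9.109e-31 * (5.95e-9)^2)
= 25 * 4.3904e-67 / (8 * 9.109e-31 * 3.5403e-17)
= 4.2545e-20 J
= 0.2656 eV

0.2656


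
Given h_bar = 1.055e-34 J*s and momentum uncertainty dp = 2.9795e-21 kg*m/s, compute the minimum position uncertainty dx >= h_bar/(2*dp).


dx = h_bar / (2 * dp)
= 1.055e-34 / (2 * 2.9795e-21)
= 1.055e-34 / 5.9590e-21
= 1.7704e-14 m

1.7704e-14


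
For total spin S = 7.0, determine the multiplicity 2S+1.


Spin multiplicity = 2S + 1
= 2 * 7.0 + 1
= 14.0 + 1
= 15

15


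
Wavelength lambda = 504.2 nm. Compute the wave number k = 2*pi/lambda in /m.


k = 2 * pi / lambda
= 6.2832 / (504.2e-9)
= 6.2832 / 5.0420e-07
= 1.2462e+07 /m

1.2462e+07


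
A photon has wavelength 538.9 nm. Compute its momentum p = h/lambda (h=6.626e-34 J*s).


p = h / lambda
= 6.626e-34 / (538.9e-9)
= 6.626e-34 / 5.3890e-07
= 1.2295e-27 kg*m/s

1.2295e-27


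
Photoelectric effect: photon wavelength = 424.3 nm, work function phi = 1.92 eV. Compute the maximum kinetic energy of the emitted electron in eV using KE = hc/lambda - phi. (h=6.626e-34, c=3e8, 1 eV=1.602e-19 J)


E_photon = hc / lambda
= (6.626e-34)(3e8) / (424.3e-9)
= 4.6849e-19 J
= 2.9244 eV
KE = E_photon - phi
= 2.9244 - 1.92
= 1.0044 eV

1.0044


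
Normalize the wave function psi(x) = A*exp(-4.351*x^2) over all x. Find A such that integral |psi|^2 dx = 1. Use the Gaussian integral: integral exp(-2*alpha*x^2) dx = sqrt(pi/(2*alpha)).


integral |psi|^2 dx = A^2 * sqrt(pi/(2*alpha)) = 1
A^2 = sqrt(2*alpha/pi)
= sqrt(2 * 4.351 / pi)
= 1.664311
A = sqrt(1.664311)
= 1.2901

1.2901


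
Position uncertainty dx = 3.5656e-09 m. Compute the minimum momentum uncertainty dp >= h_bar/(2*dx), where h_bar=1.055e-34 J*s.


dp = h_bar / (2 * dx)
= 1.055e-34 / (2 * 3.5656e-09)
= 1.055e-34 / 7.1312e-09
= 1.4794e-26 kg*m/s

1.4794e-26


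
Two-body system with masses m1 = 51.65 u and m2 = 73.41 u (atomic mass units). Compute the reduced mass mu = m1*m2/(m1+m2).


mu = m1 * m2 / (m1 + m2)
= 51.65 * 73.41 / (51.65 + 73.41)
= 3791.6265 / 125.06
= 30.3185 u

30.3185


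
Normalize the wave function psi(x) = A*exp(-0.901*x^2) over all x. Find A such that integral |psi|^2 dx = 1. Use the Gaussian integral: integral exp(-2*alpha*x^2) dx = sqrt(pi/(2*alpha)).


integral |psi|^2 dx = A^2 * sqrt(pi/(2*alpha)) = 1
A^2 = sqrt(2*alpha/pi)
= sqrt(2 * 0.901 / pi)
= 0.75736
A = sqrt(0.75736)
= 0.8703

0.8703


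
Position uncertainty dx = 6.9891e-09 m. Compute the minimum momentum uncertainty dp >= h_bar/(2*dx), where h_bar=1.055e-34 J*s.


dp = h_bar / (2 * dx)
= 1.055e-34 / (2 * 6.9891e-09)
= 1.055e-34 / 1.3978e-08
= 7.5475e-27 kg*m/s

7.5475e-27


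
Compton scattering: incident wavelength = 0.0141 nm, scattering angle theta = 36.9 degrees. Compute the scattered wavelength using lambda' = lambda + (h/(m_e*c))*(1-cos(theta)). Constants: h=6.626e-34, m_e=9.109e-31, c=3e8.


Compton wavelength: h/(m_e*c) = 2.4247e-12 m
d_lambda = 2.4247e-12 * (1 - cos(36.9 deg))
= 2.4247e-12 * 0.200315
= 4.8571e-13 m = 0.000486 nm
lambda' = 0.0141 + 0.000486
= 0.014586 nm

0.014586


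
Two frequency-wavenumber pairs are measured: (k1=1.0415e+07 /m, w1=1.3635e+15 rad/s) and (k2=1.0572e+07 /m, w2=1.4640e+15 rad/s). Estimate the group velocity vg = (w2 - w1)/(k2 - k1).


vg = (w2 - w1) / (k2 - k1)
= (1.4640e+15 - 1.3635e+15) / (1.0572e+07 - 1.0415e+07)
= 1.0050e+14 / 1.5700e+05
= 6.4013e+08 m/s

6.4013e+08


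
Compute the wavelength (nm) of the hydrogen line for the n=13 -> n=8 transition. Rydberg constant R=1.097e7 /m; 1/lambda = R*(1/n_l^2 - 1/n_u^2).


1/lambda = R * (1/n_l^2 - 1/n_u^2)
= 1.097e7 * (1/8^2 - 1/13^2)
= 1.097e7 * (0.015625 - 0.005917)
= 1.097e7 * 0.009708
= 1.0650e+05 /m
lambda = 1 / 1.0650e+05 = 9390.1116 nm

9390.1116


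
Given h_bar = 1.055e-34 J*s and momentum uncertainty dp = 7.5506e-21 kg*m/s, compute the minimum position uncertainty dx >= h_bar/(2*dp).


dx = h_bar / (2 * dp)
= 1.055e-34 / (2 * 7.5506e-21)
= 1.055e-34 / 1.5101e-20
= 6.9862e-15 m

6.9862e-15


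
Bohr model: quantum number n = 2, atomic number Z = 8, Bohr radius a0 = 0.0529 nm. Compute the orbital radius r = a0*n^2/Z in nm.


r = a0 * n^2 / Z
= 0.0529 * 2^2 / 8
= 0.0529 * 4 / 8
= 0.0265 nm

0.0265


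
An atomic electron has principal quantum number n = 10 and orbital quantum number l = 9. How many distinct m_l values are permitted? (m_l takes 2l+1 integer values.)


m_l ranges from -l to +l in integer steps
So m_l goes from -9 to +9
Count = 2l + 1 = 2*9 + 1
= 19

19


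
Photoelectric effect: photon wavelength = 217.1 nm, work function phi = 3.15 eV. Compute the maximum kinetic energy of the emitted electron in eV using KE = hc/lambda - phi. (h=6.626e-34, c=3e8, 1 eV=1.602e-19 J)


E_photon = hc / lambda
= (6.626e-34)(3e8) / (217.1e-9)
= 9.1561e-19 J
= 5.7154 eV
KE = E_photon - phi
= 5.7154 - 3.15
= 2.5654 eV

2.5654


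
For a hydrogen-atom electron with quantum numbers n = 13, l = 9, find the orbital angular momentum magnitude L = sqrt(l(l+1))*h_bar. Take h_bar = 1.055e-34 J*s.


L = sqrt(l*(l+1)) * h_bar
= sqrt(9 * 10) * 1.055e-34
= sqrt(90) * 1.055e-34
= 9.4868 * 1.055e-34
= 1.0009e-33 J*s

1.0009e-33


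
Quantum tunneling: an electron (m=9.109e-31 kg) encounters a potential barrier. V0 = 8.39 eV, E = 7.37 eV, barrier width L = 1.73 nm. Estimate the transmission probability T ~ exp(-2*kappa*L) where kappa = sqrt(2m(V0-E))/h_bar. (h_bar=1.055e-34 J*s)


V0 - E = 1.02 eV = 1.6340e-19 J
kappa = sqrt(2 * m * (V0-E)) / h_bar
= sqrt(2 * 9.109e-31 * 1.6340e-19) / 1.055e-34
= 5.1717e+09 /m
2*kappa*L = 2 * 5.1717e+09 * 1.73e-9
= 17.8939
T = exp(-17.8939) = 1.693449e-08

1.693449e-08


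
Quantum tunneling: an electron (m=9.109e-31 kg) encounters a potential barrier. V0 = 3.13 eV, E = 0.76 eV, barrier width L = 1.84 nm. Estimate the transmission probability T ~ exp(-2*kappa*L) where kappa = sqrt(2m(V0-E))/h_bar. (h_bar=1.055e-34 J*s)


V0 - E = 2.37 eV = 3.7967e-19 J
kappa = sqrt(2 * m * (V0-E)) / h_bar
= sqrt(2 * 9.109e-31 * 3.7967e-19) / 1.055e-34
= 7.8832e+09 /m
2*kappa*L = 2 * 7.8832e+09 * 1.84e-9
= 29.0102
T = exp(-29.0102) = 2.517783e-13

2.517783e-13


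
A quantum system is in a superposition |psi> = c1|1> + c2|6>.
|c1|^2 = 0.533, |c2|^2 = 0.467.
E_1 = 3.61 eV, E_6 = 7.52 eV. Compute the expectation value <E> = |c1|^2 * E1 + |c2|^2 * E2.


<E> = |c1|^2 * E1 + |c2|^2 * E2
= 0.533 * 3.61 + 0.467 * 7.52
= 1.9241 + 3.5118
= 5.436 eV

5.436


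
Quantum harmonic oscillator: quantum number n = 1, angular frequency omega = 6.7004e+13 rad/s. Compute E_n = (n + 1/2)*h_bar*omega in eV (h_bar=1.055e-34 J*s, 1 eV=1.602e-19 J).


E = (n + 1/2) * h_bar * omega
= (1 + 0.5) * 1.055e-34 * 6.7004e+13
= 1.5 * 7.0689e-21
= 1.0603e-20 J
= 0.0662 eV

0.0662


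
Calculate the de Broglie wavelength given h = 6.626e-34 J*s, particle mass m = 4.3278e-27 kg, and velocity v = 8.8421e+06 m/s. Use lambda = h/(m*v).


lambda = h / (m * v)
= 6.626e-34 / (4.3278e-27 * 8.8421e+06)
= 6.626e-34 / 3.8267e-20
= 1.7315e-14 m

1.7315e-14


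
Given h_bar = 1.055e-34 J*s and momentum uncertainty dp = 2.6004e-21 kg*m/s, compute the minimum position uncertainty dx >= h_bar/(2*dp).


dx = h_bar / (2 * dp)
= 1.055e-34 / (2 * 2.6004e-21)
= 1.055e-34 / 5.2008e-21
= 2.0285e-14 m

2.0285e-14


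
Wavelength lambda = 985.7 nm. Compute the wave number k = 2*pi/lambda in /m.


k = 2 * pi / lambda
= 6.2832 / (985.7e-9)
= 6.2832 / 9.8570e-07
= 6.3743e+06 /m

6.3743e+06


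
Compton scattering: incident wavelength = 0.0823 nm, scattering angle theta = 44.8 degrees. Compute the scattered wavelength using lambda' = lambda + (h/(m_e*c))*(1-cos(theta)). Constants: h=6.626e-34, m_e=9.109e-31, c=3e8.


Compton wavelength: h/(m_e*c) = 2.4247e-12 m
d_lambda = 2.4247e-12 * (1 - cos(44.8 deg))
= 2.4247e-12 * 0.290429
= 7.0421e-13 m = 0.000704 nm
lambda' = 0.0823 + 0.000704
= 0.083004 nm

0.083004


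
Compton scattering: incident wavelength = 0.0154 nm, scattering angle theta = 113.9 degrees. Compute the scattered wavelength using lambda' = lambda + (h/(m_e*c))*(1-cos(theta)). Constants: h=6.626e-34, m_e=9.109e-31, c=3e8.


Compton wavelength: h/(m_e*c) = 2.4247e-12 m
d_lambda = 2.4247e-12 * (1 - cos(113.9 deg))
= 2.4247e-12 * 1.405142
= 3.4071e-12 m = 0.003407 nm
lambda' = 0.0154 + 0.003407
= 0.018807 nm

0.018807


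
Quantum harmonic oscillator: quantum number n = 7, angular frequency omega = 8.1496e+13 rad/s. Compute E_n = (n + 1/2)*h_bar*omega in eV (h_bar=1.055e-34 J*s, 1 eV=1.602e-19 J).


E = (n + 1/2) * h_bar * omega
= (7 + 0.5) * 1.055e-34 * 8.1496e+13
= 7.5 * 8.5978e-21
= 6.4484e-20 J
= 0.4025 eV

0.4025


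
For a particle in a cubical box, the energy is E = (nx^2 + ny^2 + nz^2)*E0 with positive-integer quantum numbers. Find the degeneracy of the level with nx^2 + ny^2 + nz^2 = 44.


Enumerate all (nx, ny, nz) with nx^2 + ny^2 + nz^2 = 44:
(2,2,6)
(2,6,2)
(6,2,2)
Total degeneracy = 3

3


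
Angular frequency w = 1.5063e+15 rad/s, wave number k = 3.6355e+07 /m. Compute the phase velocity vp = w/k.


vp = w / k
= 1.5063e+15 / 3.6355e+07
= 4.1433e+07 m/s

4.1433e+07


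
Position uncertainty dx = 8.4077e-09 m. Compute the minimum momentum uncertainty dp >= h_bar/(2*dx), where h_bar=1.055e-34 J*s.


dp = h_bar / (2 * dx)
= 1.055e-34 / (2 * 8.4077e-09)
= 1.055e-34 / 1.6815e-08
= 6.2740e-27 kg*m/s

6.2740e-27


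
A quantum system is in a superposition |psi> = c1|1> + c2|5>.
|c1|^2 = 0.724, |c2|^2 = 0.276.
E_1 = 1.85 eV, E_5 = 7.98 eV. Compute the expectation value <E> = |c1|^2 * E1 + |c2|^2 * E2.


<E> = |c1|^2 * E1 + |c2|^2 * E2
= 0.724 * 1.85 + 0.276 * 7.98
= 1.3394 + 2.2025
= 3.5419 eV

3.5419


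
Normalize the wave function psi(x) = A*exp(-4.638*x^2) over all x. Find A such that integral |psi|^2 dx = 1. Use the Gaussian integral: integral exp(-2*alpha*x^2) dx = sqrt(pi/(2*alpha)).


integral |psi|^2 dx = A^2 * sqrt(pi/(2*alpha)) = 1
A^2 = sqrt(2*alpha/pi)
= sqrt(2 * 4.638 / pi)
= 1.718325
A = sqrt(1.718325)
= 1.3108

1.3108


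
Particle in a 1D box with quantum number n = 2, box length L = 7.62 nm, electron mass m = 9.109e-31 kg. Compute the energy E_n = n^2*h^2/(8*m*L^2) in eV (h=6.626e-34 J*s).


E = n^2 * h^2 / (8 * m * L^2)
= 2^2 * (6.626e-34)^2 / (8 * 9.109e-31 * (7.62e-9)^2)
= 4 * 4.3904e-67 / (8 * 9.109e-31 * 5.8064e-17)
= 4.1504e-21 J
= 0.0259 eV

0.0259


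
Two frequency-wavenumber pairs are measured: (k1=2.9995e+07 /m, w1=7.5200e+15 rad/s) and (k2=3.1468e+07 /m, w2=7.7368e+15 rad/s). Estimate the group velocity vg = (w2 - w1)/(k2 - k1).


vg = (w2 - w1) / (k2 - k1)
= (7.7368e+15 - 7.5200e+15) / (3.1468e+07 - 2.9995e+07)
= 2.1680e+14 / 1.4730e+06
= 1.4718e+08 m/s

1.4718e+08


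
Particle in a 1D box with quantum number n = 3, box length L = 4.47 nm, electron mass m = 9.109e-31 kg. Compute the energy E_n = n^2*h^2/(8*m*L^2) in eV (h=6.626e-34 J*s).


E = n^2 * h^2 / (8 * m * L^2)
= 3^2 * (6.626e-34)^2 / (8 * 9.109e-31 * (4.47e-9)^2)
= 9 * 4.3904e-67 / (8 * 9.109e-31 * 1.9981e-17)
= 2.7137e-20 J
= 0.1694 eV

0.1694


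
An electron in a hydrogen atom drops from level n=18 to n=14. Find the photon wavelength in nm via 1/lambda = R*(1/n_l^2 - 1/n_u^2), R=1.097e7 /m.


1/lambda = R * (1/n_l^2 - 1/n_u^2)
= 1.097e7 * (1/14^2 - 1/18^2)
= 1.097e7 * (0.005102 - 0.003086)
= 1.097e7 * 0.002016
= 2.2111e+04 /m
lambda = 1 / 2.2111e+04 = 45225.6153 nm

45225.6153


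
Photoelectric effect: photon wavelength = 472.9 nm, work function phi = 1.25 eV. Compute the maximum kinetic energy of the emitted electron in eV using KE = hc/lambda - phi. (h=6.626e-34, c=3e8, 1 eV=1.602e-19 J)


E_photon = hc / lambda
= (6.626e-34)(3e8) / (472.9e-9)
= 4.2034e-19 J
= 2.6239 eV
KE = E_photon - phi
= 2.6239 - 1.25
= 1.3739 eV

1.3739


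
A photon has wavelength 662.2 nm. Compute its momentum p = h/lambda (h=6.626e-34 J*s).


p = h / lambda
= 6.626e-34 / (662.2e-9)
= 6.626e-34 / 6.6220e-07
= 1.0006e-27 kg*m/s

1.0006e-27


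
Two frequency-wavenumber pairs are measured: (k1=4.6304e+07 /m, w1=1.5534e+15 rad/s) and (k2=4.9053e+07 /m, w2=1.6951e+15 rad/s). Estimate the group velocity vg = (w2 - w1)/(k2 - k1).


vg = (w2 - w1) / (k2 - k1)
= (1.6951e+15 - 1.5534e+15) / (4.9053e+07 - 4.6304e+07)
= 1.4170e+14 / 2.7490e+06
= 5.1546e+07 m/s

5.1546e+07


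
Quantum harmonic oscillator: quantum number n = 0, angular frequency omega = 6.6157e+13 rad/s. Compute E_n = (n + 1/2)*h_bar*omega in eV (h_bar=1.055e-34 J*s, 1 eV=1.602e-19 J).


E = (n + 1/2) * h_bar * omega
= (0 + 0.5) * 1.055e-34 * 6.6157e+13
= 0.5 * 6.9796e-21
= 3.4898e-21 J
= 0.0218 eV

0.0218


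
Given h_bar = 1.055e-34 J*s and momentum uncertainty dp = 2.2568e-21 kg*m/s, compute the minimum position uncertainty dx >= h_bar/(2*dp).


dx = h_bar / (2 * dp)
= 1.055e-34 / (2 * 2.2568e-21)
= 1.055e-34 / 4.5136e-21
= 2.3374e-14 m

2.3374e-14


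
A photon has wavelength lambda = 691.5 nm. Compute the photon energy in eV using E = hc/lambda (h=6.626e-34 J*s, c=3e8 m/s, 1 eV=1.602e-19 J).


E = hc / lambda
= (6.626e-34)(3e8) / (691.5e-9)
= 1.9878e-25 / 6.9150e-07
= 2.8746e-19 J
Converting to eV: 2.8746e-19 / 1.602e-19
= 1.7944 eV

1.7944


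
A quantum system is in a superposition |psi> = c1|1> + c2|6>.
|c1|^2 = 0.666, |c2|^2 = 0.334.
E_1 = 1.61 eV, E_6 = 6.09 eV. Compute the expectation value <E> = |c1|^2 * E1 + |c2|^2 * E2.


<E> = |c1|^2 * E1 + |c2|^2 * E2
= 0.666 * 1.61 + 0.334 * 6.09
= 1.0723 + 2.0341
= 3.1063 eV

3.1063


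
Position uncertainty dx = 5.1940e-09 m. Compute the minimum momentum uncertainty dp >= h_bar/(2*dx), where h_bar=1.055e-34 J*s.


dp = h_bar / (2 * dx)
= 1.055e-34 / (2 * 5.1940e-09)
= 1.055e-34 / 1.0388e-08
= 1.0156e-26 kg*m/s

1.0156e-26


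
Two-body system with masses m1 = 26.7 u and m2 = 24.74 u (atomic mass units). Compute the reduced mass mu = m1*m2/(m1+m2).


mu = m1 * m2 / (m1 + m2)
= 26.7 * 24.74 / (26.7 + 24.74)
= 660.558 / 51.44
= 12.8413 u

12.8413


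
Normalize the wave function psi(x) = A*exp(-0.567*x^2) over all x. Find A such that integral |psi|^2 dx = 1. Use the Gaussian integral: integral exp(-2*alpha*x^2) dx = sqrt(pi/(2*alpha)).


integral |psi|^2 dx = A^2 * sqrt(pi/(2*alpha)) = 1
A^2 = sqrt(2*alpha/pi)
= sqrt(2 * 0.567 / pi)
= 0.600802
A = sqrt(0.600802)
= 0.7751

0.7751
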